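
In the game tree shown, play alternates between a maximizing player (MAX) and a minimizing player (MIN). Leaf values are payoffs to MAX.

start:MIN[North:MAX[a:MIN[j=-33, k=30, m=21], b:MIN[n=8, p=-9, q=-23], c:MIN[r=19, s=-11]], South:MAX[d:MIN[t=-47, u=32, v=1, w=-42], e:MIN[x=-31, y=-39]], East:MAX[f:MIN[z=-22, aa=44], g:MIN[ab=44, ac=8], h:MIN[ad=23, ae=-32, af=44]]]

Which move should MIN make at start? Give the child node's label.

South

a (MIN): min(-33, 30, 21) = -33
b (MIN): min(8, -9, -23) = -23
c (MIN): min(19, -11) = -11
North (MAX): max(-33, -23, -11) = -11
d (MIN): min(-47, 32, 1, -42) = -47
e (MIN): min(-31, -39) = -39
South (MAX): max(-47, -39) = -39
f (MIN): min(-22, 44) = -22
g (MIN): min(44, 8) = 8
h (MIN): min(23, -32, 44) = -32
East (MAX): max(-22, 8, -32) = 8
start (MIN): min(-11, -39, 8) = -39
MIN at start wants the lowest of {North=-11, South=-39, East=8}, so chooses South.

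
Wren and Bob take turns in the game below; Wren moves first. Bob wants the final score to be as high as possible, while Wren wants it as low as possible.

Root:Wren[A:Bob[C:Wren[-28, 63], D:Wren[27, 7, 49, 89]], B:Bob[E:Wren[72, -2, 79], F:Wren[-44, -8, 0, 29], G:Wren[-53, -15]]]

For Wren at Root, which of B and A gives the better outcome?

E (Wren): min(72, -2, 79) = -2
F (Wren): min(-44, -8, 0, 29) = -44
G (Wren): min(-53, -15) = -53
B (Bob): max(-2, -44, -53) = -2
C (Wren): min(-28, 63) = -28
D (Wren): min(27, 7, 49, 89) = 7
A (Bob): max(-28, 7) = 7
Wren prefers the lower value; B=-2, A=7. B is better since -2 < 7.

B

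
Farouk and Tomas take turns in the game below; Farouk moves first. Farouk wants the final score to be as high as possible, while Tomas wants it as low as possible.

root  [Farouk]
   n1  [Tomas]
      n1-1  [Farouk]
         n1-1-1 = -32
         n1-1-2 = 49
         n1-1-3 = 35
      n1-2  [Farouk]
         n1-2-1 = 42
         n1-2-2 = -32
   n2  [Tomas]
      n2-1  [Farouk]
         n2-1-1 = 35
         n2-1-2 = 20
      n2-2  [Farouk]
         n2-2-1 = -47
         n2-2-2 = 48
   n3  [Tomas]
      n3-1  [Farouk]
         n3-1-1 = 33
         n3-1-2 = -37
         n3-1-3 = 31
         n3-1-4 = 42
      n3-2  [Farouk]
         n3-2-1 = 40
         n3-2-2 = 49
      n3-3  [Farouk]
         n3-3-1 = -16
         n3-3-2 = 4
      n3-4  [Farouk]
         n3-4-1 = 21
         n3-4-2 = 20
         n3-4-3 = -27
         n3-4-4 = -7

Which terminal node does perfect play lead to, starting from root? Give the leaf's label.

n1-1 (Farouk): max(-32, 49, 35) = 49
n1-2 (Farouk): max(42, -32) = 42
n1 (Tomas): min(49, 42) = 42
n2-1 (Farouk): max(35, 20) = 35
n2-2 (Farouk): max(-47, 48) = 48
n2 (Tomas): min(35, 48) = 35
n3-1 (Farouk): max(33, -37, 31, 42) = 42
n3-2 (Farouk): max(40, 49) = 49
n3-3 (Farouk): max(-16, 4) = 4
n3-4 (Farouk): max(21, 20, -27, -7) = 21
n3 (Tomas): min(42, 49, 4, 21) = 4
root (Farouk): max(42, 35, 4) = 42
At root, Farouk picks n1 (highest: 42).
At n1, Tomas picks n1-2 (lowest: 42).
At n1-2, Farouk picks n1-2-1 (highest: 42).
Terminal value 42.

n1-2-1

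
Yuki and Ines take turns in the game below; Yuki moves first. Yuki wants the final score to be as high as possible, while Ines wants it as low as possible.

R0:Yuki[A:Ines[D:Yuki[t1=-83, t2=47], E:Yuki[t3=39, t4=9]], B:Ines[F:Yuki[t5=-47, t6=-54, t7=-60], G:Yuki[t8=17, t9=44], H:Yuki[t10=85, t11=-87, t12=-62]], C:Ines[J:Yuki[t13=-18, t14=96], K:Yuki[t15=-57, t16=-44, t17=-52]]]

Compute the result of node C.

-44

J (Yuki): max(-18, 96) = 96
K (Yuki): max(-57, -44, -52) = -44
C (Ines): min(96, -44) = -44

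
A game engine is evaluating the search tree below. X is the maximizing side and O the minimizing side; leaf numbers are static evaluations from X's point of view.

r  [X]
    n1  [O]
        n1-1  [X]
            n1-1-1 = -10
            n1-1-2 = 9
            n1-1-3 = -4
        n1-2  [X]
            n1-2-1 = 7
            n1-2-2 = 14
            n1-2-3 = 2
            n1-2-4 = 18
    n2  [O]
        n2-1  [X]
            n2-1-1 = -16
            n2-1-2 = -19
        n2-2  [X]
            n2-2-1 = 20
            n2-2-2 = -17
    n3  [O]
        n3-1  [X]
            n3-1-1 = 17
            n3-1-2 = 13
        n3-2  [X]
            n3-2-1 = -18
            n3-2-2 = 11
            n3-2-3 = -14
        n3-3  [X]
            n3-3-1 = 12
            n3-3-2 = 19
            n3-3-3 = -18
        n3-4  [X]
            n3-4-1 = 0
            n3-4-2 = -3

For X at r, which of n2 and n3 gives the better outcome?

n3

n2-1 (X): max(-16, -19) = -16
n2-2 (X): max(20, -17) = 20
n2 (O): min(-16, 20) = -16
n3-1 (X): max(17, 13) = 17
n3-2 (X): max(-18, 11, -14) = 11
n3-3 (X): max(12, 19, -18) = 19
n3-4 (X): max(0, -3) = 0
n3 (O): min(17, 11, 19, 0) = 0
X prefers the higher value; n2=-16, n3=0. n3 is better since 0 > -16.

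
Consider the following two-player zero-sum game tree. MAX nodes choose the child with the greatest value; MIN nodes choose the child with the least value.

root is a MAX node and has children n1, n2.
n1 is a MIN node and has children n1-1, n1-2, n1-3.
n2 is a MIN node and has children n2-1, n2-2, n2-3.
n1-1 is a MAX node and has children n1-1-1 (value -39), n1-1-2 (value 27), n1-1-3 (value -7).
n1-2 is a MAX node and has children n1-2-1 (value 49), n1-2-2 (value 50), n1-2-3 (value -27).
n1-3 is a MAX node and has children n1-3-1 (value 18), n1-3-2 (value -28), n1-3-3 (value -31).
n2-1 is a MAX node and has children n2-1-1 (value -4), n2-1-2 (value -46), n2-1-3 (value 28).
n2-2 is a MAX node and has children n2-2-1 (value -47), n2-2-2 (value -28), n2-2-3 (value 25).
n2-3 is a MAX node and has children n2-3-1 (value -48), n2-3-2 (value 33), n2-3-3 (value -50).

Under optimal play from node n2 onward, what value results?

n2-1 (MAX): max(-4, -46, 28) = 28
n2-2 (MAX): max(-47, -28, 25) = 25
n2-3 (MAX): max(-48, 33, -50) = 33
n2 (MIN): min(28, 25, 33) = 25

25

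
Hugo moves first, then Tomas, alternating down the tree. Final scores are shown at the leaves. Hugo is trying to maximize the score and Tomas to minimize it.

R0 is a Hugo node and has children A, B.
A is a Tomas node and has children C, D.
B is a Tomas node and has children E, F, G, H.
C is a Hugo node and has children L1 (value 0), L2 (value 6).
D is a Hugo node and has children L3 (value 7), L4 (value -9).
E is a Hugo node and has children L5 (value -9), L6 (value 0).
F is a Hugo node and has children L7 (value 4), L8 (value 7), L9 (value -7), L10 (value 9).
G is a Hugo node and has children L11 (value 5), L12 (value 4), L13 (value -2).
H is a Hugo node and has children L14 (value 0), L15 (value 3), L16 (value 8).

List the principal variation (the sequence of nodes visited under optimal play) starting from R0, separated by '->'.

C (Hugo): max(0, 6) = 6
D (Hugo): max(7, -9) = 7
A (Tomas): min(6, 7) = 6
E (Hugo): max(-9, 0) = 0
F (Hugo): max(4, 7, -7, 9) = 9
G (Hugo): max(5, 4, -2) = 5
H (Hugo): max(0, 3, 8) = 8
B (Tomas): min(0, 9, 5, 8) = 0
R0 (Hugo): max(6, 0) = 6
At R0, Hugo picks A (highest: 6).
At A, Tomas picks C (lowest: 6).
At C, Hugo picks L2 (highest: 6).
Terminal value 6.

R0 -> A -> C -> L2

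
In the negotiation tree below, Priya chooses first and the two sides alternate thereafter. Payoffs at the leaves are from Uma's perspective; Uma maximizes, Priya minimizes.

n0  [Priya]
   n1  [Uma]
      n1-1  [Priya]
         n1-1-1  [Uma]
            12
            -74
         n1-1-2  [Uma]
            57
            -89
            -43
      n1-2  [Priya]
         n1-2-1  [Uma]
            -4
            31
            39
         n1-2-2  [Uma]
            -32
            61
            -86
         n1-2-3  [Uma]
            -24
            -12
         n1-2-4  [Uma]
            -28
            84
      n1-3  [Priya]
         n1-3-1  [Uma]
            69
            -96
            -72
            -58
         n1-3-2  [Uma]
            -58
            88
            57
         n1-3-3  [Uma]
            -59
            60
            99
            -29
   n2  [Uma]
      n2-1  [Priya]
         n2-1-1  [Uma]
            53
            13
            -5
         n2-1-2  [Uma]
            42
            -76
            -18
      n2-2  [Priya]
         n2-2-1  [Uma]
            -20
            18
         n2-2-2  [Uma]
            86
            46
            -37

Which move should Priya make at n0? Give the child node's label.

n2

n1-1-1 (Uma): max(12, -74) = 12
n1-1-2 (Uma): max(57, -89, -43) = 57
n1-1 (Priya): min(12, 57) = 12
n1-2-1 (Uma): max(-4, 31, 39) = 39
n1-2-2 (Uma): max(-32, 61, -86) = 61
n1-2-3 (Uma): max(-24, -12) = -12
n1-2-4 (Uma): max(-28, 84) = 84
n1-2 (Priya): min(39, 61, -12, 84) = -12
n1-3-1 (Uma): max(69, -96, -72, -58) = 69
n1-3-2 (Uma): max(-58, 88, 57) = 88
n1-3-3 (Uma): max(-59, 60, 99, -29) = 99
n1-3 (Priya): min(69, 88, 99) = 69
n1 (Uma): max(12, -12, 69) = 69
n2-1-1 (Uma): max(53, 13, -5) = 53
n2-1-2 (Uma): max(42, -76, -18) = 42
n2-1 (Priya): min(53, 42) = 42
n2-2-1 (Uma): max(-20, 18) = 18
n2-2-2 (Uma): max(86, 46, -37) = 86
n2-2 (Priya): min(18, 86) = 18
n2 (Uma): max(42, 18) = 42
n0 (Priya): min(69, 42) = 42
Priya at n0 wants the lowest of {n1=69, n2=42}, so chooses n2.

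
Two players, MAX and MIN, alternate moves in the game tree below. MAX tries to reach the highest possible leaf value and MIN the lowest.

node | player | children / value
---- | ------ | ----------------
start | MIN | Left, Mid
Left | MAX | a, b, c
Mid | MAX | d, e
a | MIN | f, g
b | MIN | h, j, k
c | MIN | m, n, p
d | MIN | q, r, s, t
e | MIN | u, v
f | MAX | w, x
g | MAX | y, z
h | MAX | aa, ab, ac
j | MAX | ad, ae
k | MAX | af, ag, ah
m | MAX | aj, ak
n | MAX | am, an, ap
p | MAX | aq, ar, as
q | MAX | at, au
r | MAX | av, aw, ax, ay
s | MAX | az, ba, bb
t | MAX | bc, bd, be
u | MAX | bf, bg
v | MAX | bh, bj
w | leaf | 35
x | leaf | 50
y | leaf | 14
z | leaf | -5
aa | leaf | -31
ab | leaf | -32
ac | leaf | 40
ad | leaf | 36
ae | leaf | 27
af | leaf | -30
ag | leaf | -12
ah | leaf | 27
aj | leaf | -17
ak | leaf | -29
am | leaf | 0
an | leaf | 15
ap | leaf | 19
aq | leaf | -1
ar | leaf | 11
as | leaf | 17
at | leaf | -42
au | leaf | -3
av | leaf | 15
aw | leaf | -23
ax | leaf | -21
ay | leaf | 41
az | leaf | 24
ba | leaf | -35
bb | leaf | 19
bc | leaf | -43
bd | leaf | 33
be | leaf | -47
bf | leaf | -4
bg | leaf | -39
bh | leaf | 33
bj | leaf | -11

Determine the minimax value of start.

-3

f (MAX): max(35, 50) = 50
g (MAX): max(14, -5) = 14
a (MIN): min(50, 14) = 14
h (MAX): max(-31, -32, 40) = 40
j (MAX): max(36, 27) = 36
k (MAX): max(-30, -12, 27) = 27
b (MIN): min(40, 36, 27) = 27
m (MAX): max(-17, -29) = -17
n (MAX): max(0, 15, 19) = 19
p (MAX): max(-1, 11, 17) = 17
c (MIN): min(-17, 19, 17) = -17
Left (MAX): max(14, 27, -17) = 27
q (MAX): max(-42, -3) = -3
r (MAX): max(15, -23, -21, 41) = 41
s (MAX): max(24, -35, 19) = 24
t (MAX): max(-43, 33, -47) = 33
d (MIN): min(-3, 41, 24, 33) = -3
u (MAX): max(-4, -39) = -4
v (MAX): max(33, -11) = 33
e (MIN): min(-4, 33) = -4
Mid (MAX): max(-3, -4) = -3
start (MIN): min(27, -3) = -3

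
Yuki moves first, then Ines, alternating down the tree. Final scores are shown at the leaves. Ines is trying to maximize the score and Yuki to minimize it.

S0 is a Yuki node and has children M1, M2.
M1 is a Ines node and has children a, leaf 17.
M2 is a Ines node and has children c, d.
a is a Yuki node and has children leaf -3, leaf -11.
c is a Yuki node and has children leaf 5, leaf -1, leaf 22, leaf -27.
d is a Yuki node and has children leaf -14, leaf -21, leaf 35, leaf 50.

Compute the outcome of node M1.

a (Yuki): min(-3, -11) = -11
M1 (Ines): max(-11, 17) = 17

17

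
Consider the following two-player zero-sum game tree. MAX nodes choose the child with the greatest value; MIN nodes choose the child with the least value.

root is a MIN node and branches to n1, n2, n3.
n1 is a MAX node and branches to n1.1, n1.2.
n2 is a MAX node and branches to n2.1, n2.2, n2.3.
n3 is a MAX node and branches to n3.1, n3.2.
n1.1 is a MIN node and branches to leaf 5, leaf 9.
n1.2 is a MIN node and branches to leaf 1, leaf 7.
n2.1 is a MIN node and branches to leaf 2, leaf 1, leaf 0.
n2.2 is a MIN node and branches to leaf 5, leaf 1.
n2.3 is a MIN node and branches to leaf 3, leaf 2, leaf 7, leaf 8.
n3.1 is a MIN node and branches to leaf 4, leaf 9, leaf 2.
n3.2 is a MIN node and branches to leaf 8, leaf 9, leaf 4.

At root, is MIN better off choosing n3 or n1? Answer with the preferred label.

n3.1 (MIN): min(4, 9, 2) = 2
n3.2 (MIN): min(8, 9, 4) = 4
n3 (MAX): max(2, 4) = 4
n1.1 (MIN): min(5, 9) = 5
n1.2 (MIN): min(1, 7) = 1
n1 (MAX): max(5, 1) = 5
MIN prefers the lower value; n3=4, n1=5. n3 is better since 4 < 5.

n3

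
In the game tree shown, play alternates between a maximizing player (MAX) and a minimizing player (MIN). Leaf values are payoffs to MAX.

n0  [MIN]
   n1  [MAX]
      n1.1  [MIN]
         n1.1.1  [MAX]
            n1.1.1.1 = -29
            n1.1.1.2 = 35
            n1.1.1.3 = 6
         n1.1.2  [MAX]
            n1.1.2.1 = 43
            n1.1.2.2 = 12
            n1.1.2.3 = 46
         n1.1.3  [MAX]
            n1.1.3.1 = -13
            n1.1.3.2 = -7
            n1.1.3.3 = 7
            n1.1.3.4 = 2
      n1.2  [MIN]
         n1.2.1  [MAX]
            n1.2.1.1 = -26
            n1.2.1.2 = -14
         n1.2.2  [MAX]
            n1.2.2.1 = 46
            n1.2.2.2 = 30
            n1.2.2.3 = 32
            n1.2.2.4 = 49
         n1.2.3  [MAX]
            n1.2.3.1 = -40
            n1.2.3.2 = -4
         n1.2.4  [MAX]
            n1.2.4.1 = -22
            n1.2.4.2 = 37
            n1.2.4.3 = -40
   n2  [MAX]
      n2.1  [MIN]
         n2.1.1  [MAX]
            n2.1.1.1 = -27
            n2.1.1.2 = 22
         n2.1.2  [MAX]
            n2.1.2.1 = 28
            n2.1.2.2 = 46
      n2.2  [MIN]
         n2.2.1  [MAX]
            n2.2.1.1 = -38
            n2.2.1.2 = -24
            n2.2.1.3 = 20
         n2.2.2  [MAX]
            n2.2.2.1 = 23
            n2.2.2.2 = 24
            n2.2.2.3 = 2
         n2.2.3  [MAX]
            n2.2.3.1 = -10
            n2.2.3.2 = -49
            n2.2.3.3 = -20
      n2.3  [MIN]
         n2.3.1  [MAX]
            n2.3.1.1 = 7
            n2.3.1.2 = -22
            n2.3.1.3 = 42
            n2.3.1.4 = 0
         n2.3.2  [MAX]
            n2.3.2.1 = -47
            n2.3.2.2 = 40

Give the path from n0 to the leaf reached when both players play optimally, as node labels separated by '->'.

n1.1.1 (MAX): max(-29, 35, 6) = 35
n1.1.2 (MAX): max(43, 12, 46) = 46
n1.1.3 (MAX): max(-13, -7, 7, 2) = 7
n1.1 (MIN): min(35, 46, 7) = 7
n1.2.1 (MAX): max(-26, -14) = -14
n1.2.2 (MAX): max(46, 30, 32, 49) = 49
n1.2.3 (MAX): max(-40, -4) = -4
n1.2.4 (MAX): max(-22, 37, -40) = 37
n1.2 (MIN): min(-14, 49, -4, 37) = -14
n1 (MAX): max(7, -14) = 7
n2.1.1 (MAX): max(-27, 22) = 22
n2.1.2 (MAX): max(28, 46) = 46
n2.1 (MIN): min(22, 46) = 22
n2.2.1 (MAX): max(-38, -24, 20) = 20
n2.2.2 (MAX): max(23, 24, 2) = 24
n2.2.3 (MAX): max(-10, -49, -20) = -10
n2.2 (MIN): min(20, 24, -10) = -10
n2.3.1 (MAX): max(7, -22, 42, 0) = 42
n2.3.2 (MAX): max(-47, 40) = 40
n2.3 (MIN): min(42, 40) = 40
n2 (MAX): max(22, -10, 40) = 40
n0 (MIN): min(7, 40) = 7
At n0, MIN picks n1 (lowest: 7).
At n1, MAX picks n1.1 (highest: 7).
At n1.1, MIN picks n1.1.3 (lowest: 7).
At n1.1.3, MAX picks n1.1.3.3 (highest: 7).
Terminal value 7.

n0 -> n1 -> n1.1 -> n1.1.3 -> n1.1.3.3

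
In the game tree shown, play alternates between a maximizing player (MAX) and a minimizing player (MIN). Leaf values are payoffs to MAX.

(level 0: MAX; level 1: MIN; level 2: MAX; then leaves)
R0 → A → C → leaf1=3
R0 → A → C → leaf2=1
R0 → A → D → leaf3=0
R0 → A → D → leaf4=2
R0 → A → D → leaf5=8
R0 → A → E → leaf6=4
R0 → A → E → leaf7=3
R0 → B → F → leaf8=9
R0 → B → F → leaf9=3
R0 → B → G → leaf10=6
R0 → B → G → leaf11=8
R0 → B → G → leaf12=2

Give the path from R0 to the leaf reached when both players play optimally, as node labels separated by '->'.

R0 -> B -> G -> leaf11

C (MAX): max(3, 1) = 3
D (MAX): max(0, 2, 8) = 8
E (MAX): max(4, 3) = 4
A (MIN): min(3, 8, 4) = 3
F (MAX): max(9, 3) = 9
G (MAX): max(6, 8, 2) = 8
B (MIN): min(9, 8) = 8
R0 (MAX): max(3, 8) = 8
At R0, MAX picks B (highest: 8).
At B, MIN picks G (lowest: 8).
At G, MAX picks leaf11 (highest: 8).
Terminal value 8.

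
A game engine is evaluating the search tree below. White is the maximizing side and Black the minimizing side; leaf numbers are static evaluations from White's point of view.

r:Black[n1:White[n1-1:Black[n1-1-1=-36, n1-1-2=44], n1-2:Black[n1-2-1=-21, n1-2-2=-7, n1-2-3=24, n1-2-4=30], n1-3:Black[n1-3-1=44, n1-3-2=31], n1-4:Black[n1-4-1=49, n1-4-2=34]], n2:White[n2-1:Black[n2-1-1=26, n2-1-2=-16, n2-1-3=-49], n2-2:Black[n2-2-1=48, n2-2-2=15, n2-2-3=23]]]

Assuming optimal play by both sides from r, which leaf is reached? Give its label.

n2-2-2

n1-1 (Black): min(-36, 44) = -36
n1-2 (Black): min(-21, -7, 24, 30) = -21
n1-3 (Black): min(44, 31) = 31
n1-4 (Black): min(49, 34) = 34
n1 (White): max(-36, -21, 31, 34) = 34
n2-1 (Black): min(26, -16, -49) = -49
n2-2 (Black): min(48, 15, 23) = 15
n2 (White): max(-49, 15) = 15
r (Black): min(34, 15) = 15
At r, Black picks n2 (lowest: 15).
At n2, White picks n2-2 (highest: 15).
At n2-2, Black picks n2-2-2 (lowest: 15).
Terminal value 15.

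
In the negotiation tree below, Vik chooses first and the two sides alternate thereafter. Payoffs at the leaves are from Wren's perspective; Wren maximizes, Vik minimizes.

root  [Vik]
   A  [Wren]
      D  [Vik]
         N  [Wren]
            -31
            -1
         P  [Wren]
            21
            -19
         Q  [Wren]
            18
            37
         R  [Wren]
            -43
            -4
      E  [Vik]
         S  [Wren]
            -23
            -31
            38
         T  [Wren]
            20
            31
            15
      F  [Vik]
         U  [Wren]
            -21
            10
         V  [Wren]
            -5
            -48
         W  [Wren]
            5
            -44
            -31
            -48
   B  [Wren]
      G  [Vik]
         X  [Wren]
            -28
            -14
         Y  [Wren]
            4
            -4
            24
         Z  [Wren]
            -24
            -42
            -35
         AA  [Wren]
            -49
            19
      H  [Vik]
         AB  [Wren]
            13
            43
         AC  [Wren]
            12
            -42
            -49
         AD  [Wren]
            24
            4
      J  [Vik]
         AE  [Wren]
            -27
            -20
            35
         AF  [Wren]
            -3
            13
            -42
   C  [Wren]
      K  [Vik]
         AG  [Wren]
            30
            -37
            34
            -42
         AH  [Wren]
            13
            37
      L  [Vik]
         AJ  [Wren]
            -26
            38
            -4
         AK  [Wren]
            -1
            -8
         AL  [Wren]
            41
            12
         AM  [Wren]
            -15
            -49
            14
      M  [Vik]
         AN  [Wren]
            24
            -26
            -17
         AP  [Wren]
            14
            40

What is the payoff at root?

13

N (Wren): max(-31, -1) = -1
P (Wren): max(21, -19) = 21
Q (Wren): max(18, 37) = 37
R (Wren): max(-43, -4) = -4
D (Vik): min(-1, 21, 37, -4) = -4
S (Wren): max(-23, -31, 38) = 38
T (Wren): max(20, 31, 15) = 31
E (Vik): min(38, 31) = 31
U (Wren): max(-21, 10) = 10
V (Wren): max(-5, -48) = -5
W (Wren): max(5, -44, -31, -48) = 5
F (Vik): min(10, -5, 5) = -5
A (Wren): max(-4, 31, -5) = 31
X (Wren): max(-28, -14) = -14
Y (Wren): max(4, -4, 24) = 24
Z (Wren): max(-24, -42, -35) = -24
AA (Wren): max(-49, 19) = 19
G (Vik): min(-14, 24, -24, 19) = -24
AB (Wren): max(13, 43) = 43
AC (Wren): max(12, -42, -49) = 12
AD (Wren): max(24, 4) = 24
H (Vik): min(43, 12, 24) = 12
AE (Wren): max(-27, -20, 35) = 35
AF (Wren): max(-3, 13, -42) = 13
J (Vik): min(35, 13) = 13
B (Wren): max(-24, 12, 13) = 13
AG (Wren): max(30, -37, 34, -42) = 34
AH (Wren): max(13, 37) = 37
K (Vik): min(34, 37) = 34
AJ (Wren): max(-26, 38, -4) = 38
AK (Wren): max(-1, -8) = -1
AL (Wren): max(41, 12) = 41
AM (Wren): max(-15, -49, 14) = 14
L (Vik): min(38, -1, 41, 14) = -1
AN (Wren): max(24, -26, -17) = 24
AP (Wren): max(14, 40) = 40
M (Vik): min(24, 40) = 24
C (Wren): max(34, -1, 24) = 34
root (Vik): min(31, 13, 34) = 13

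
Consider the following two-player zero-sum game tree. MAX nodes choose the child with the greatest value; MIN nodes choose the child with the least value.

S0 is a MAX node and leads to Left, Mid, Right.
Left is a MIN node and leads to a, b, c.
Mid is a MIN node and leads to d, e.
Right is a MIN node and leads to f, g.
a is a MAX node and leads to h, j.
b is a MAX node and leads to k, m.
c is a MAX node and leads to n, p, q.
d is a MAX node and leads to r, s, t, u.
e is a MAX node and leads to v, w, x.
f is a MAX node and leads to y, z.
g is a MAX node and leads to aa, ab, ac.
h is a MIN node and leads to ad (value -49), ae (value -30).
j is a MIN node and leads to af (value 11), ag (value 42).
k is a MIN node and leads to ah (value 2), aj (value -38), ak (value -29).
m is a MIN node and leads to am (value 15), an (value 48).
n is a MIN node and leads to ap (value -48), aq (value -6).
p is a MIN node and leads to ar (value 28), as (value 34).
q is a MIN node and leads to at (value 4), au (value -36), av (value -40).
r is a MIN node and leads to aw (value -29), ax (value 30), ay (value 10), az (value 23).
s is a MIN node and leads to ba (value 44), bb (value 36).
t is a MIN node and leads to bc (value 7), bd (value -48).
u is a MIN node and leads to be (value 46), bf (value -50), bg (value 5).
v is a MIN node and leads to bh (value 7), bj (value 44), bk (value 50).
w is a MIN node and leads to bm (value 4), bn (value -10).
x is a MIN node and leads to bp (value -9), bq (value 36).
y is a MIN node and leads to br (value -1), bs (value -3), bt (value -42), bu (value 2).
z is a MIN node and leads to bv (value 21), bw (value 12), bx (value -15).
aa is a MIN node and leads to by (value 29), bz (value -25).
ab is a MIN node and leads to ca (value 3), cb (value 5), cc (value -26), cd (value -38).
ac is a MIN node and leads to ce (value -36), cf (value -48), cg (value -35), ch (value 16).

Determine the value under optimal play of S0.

11

h (MIN): min(-49, -30) = -49
j (MIN): min(11, 42) = 11
a (MAX): max(-49, 11) = 11
k (MIN): min(2, -38, -29) = -38
m (MIN): min(15, 48) = 15
b (MAX): max(-38, 15) = 15
n (MIN): min(-48, -6) = -48
p (MIN): min(28, 34) = 28
q (MIN): min(4, -36, -40) = -40
c (MAX): max(-48, 28, -40) = 28
Left (MIN): min(11, 15, 28) = 11
r (MIN): min(-29, 30, 10, 23) = -29
s (MIN): min(44, 36) = 36
t (MIN): min(7, -48) = -48
u (MIN): min(46, -50, 5) = -50
d (MAX): max(-29, 36, -48, -50) = 36
v (MIN): min(7, 44, 50) = 7
w (MIN): min(4, -10) = -10
x (MIN): min(-9, 36) = -9
e (MAX): max(7, -10, -9) = 7
Mid (MIN): min(36, 7) = 7
y (MIN): min(-1, -3, -42, 2) = -42
z (MIN): min(21, 12, -15) = -15
f (MAX): max(-42, -15) = -15
aa (MIN): min(29, -25) = -25
ab (MIN): min(3, 5, -26, -38) = -38
ac (MIN): min(-36, -48, -35, 16) = -48
g (MAX): max(-25, -38, -48) = -25
Right (MIN): min(-15, -25) = -25
S0 (MAX): max(11, 7, -25) = 11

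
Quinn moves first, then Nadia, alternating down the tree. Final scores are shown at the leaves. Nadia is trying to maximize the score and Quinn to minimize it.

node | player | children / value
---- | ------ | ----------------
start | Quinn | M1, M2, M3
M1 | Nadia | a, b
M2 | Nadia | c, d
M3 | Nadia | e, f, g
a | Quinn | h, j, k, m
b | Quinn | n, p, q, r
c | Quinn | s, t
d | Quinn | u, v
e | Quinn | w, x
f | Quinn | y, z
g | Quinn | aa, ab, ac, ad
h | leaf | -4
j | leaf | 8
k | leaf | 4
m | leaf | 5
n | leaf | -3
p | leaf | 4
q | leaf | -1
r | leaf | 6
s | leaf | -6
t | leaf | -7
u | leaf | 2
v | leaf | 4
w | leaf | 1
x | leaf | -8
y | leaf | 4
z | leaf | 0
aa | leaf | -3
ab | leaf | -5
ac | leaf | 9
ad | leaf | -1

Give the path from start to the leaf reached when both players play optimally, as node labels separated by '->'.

a (Quinn): min(-4, 8, 4, 5) = -4
b (Quinn): min(-3, 4, -1, 6) = -3
M1 (Nadia): max(-4, -3) = -3
c (Quinn): min(-6, -7) = -7
d (Quinn): min(2, 4) = 2
M2 (Nadia): max(-7, 2) = 2
e (Quinn): min(1, -8) = -8
f (Quinn): min(4, 0) = 0
g (Quinn): min(-3, -5, 9, -1) = -5
M3 (Nadia): max(-8, 0, -5) = 0
start (Quinn): min(-3, 2, 0) = -3
At start, Quinn picks M1 (lowest: -3).
At M1, Nadia picks b (highest: -3).
At b, Quinn picks n (lowest: -3).
Terminal value -3.

start -> M1 -> b -> n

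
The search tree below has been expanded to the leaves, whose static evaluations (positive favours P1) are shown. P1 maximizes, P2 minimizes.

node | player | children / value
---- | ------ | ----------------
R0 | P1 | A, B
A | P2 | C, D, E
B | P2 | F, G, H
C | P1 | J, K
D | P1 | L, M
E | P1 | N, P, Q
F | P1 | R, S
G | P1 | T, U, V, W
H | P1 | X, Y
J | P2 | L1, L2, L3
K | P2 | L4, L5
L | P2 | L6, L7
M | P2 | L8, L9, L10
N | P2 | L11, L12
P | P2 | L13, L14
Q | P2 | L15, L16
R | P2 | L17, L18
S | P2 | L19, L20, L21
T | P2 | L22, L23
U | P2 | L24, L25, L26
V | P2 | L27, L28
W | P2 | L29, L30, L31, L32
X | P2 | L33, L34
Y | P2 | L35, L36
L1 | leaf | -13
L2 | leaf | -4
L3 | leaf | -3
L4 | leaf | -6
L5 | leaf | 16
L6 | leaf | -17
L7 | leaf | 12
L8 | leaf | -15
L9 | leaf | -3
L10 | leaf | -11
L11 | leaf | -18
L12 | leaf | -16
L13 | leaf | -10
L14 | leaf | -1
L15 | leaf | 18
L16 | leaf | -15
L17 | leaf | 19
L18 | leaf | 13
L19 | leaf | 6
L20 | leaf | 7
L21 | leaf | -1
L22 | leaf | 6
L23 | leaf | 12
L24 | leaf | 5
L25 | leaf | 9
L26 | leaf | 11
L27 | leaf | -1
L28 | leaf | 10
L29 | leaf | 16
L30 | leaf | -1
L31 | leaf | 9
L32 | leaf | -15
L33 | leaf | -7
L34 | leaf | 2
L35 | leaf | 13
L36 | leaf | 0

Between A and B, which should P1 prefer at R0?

B

J (P2): min(-13, -4, -3) = -13
K (P2): min(-6, 16) = -6
C (P1): max(-13, -6) = -6
L (P2): min(-17, 12) = -17
M (P2): min(-15, -3, -11) = -15
D (P1): max(-17, -15) = -15
N (P2): min(-18, -16) = -18
P (P2): min(-10, -1) = -10
Q (P2): min(18, -15) = -15
E (P1): max(-18, -10, -15) = -10
A (P2): min(-6, -15, -10) = -15
R (P2): min(19, 13) = 13
S (P2): min(6, 7, -1) = -1
F (P1): max(13, -1) = 13
T (P2): min(6, 12) = 6
U (P2): min(5, 9, 11) = 5
V (P2): min(-1, 10) = -1
W (P2): min(16, -1, 9, -15) = -15
G (P1): max(6, 5, -1, -15) = 6
X (P2): min(-7, 2) = -7
Y (P2): min(13, 0) = 0
H (P1): max(-7, 0) = 0
B (P2): min(13, 6, 0) = 0
P1 prefers the higher value; A=-15, B=0. B is better since 0 > -15.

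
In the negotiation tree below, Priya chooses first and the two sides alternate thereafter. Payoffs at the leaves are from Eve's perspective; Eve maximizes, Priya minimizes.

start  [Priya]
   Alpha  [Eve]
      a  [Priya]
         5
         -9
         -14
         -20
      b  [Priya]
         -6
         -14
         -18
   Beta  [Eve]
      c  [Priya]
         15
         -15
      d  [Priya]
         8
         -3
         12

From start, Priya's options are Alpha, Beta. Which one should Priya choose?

Alpha

a (Priya): min(5, -9, -14, -20) = -20
b (Priya): min(-6, -14, -18) = -18
Alpha (Eve): max(-20, -18) = -18
c (Priya): min(15, -15) = -15
d (Priya): min(8, -3, 12) = -3
Beta (Eve): max(-15, -3) = -3
start (Priya): min(-18, -3) = -18
Priya at start wants the lowest of {Alpha=-18, Beta=-3}, so chooses Alpha.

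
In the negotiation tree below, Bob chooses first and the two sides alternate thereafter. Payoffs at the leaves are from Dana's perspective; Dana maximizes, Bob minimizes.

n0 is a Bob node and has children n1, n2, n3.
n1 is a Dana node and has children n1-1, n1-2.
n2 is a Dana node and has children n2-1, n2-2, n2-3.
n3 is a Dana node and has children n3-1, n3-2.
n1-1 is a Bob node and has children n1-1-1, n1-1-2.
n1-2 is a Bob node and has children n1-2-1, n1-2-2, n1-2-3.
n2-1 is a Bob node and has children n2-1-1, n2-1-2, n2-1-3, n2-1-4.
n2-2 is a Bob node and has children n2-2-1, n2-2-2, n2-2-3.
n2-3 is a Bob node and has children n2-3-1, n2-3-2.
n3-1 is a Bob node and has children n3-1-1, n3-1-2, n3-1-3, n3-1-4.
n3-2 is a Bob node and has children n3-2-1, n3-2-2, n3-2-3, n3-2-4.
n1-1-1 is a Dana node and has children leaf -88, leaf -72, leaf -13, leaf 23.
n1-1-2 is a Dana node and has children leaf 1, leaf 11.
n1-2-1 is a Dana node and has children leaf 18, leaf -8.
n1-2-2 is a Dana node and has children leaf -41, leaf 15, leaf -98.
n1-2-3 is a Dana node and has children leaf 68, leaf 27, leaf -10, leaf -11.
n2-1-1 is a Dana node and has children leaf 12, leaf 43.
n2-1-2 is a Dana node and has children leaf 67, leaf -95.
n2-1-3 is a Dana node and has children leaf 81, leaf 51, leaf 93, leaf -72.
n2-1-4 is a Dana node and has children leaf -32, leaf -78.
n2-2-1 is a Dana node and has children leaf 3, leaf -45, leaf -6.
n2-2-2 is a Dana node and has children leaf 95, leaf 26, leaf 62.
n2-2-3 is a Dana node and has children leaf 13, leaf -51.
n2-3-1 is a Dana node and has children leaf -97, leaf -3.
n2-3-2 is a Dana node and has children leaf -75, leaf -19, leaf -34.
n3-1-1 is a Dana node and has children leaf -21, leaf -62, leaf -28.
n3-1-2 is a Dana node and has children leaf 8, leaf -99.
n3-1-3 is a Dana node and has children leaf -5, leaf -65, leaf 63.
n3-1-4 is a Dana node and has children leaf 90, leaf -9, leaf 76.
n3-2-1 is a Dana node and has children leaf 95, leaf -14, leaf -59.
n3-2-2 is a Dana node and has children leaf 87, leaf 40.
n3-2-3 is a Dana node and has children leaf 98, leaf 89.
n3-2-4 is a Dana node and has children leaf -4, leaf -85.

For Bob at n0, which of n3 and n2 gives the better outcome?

n3

n3-1-1 (Dana): max(-21, -62, -28) = -21
n3-1-2 (Dana): max(8, -99) = 8
n3-1-3 (Dana): max(-5, -65, 63) = 63
n3-1-4 (Dana): max(90, -9, 76) = 90
n3-1 (Bob): min(-21, 8, 63, 90) = -21
n3-2-1 (Dana): max(95, -14, -59) = 95
n3-2-2 (Dana): max(87, 40) = 87
n3-2-3 (Dana): max(98, 89) = 98
n3-2-4 (Dana): max(-4, -85) = -4
n3-2 (Bob): min(95, 87, 98, -4) = -4
n3 (Dana): max(-21, -4) = -4
n2-1-1 (Dana): max(12, 43) = 43
n2-1-2 (Dana): max(67, -95) = 67
n2-1-3 (Dana): max(81, 51, 93, -72) = 93
n2-1-4 (Dana): max(-32, -78) = -32
n2-1 (Bob): min(43, 67, 93, -32) = -32
n2-2-1 (Dana): max(3, -45, -6) = 3
n2-2-2 (Dana): max(95, 26, 62) = 95
n2-2-3 (Dana): max(13, -51) = 13
n2-2 (Bob): min(3, 95, 13) = 3
n2-3-1 (Dana): max(-97, -3) = -3
n2-3-2 (Dana): max(-75, -19, -34) = -19
n2-3 (Bob): min(-3, -19) = -19
n2 (Dana): max(-32, 3, -19) = 3
Bob prefers the lower value; n3=-4, n2=3. n3 is better since -4 < 3.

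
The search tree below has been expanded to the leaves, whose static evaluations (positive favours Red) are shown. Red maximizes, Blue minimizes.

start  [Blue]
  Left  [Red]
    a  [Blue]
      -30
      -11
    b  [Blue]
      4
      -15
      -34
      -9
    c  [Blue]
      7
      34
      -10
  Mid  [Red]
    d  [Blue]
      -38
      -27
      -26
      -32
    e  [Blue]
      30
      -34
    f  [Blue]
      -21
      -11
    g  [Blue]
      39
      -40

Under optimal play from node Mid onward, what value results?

d (Blue): min(-38, -27, -26, -32) = -38
e (Blue): min(30, -34) = -34
f (Blue): min(-21, -11) = -21
g (Blue): min(39, -40) = -40
Mid (Red): max(-38, -34, -21, -40) = -21

-21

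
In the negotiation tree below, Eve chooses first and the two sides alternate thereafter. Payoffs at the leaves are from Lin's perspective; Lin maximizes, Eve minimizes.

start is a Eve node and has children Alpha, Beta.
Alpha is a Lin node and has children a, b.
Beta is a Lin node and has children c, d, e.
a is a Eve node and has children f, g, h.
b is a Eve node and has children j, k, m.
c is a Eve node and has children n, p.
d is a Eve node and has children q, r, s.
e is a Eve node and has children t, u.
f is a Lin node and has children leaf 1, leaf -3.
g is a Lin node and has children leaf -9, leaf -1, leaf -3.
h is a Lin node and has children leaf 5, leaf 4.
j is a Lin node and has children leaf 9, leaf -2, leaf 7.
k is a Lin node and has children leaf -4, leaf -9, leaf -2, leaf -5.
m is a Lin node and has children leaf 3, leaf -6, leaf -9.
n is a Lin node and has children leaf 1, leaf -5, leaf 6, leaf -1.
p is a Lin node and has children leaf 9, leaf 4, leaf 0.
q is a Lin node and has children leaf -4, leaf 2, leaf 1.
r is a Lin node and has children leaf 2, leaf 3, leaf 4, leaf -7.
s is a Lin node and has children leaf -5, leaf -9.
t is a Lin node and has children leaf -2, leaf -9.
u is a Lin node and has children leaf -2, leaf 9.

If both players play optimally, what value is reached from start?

f (Lin): max(1, -3) = 1
g (Lin): max(-9, -1, -3) = -1
h (Lin): max(5, 4) = 5
a (Eve): min(1, -1, 5) = -1
j (Lin): max(9, -2, 7) = 9
k (Lin): max(-4, -9, -2, -5) = -2
m (Lin): max(3, -6, -9) = 3
b (Eve): min(9, -2, 3) = -2
Alpha (Lin): max(-1, -2) = -1
n (Lin): max(1, -5, 6, -1) = 6
p (Lin): max(9, 4, 0) = 9
c (Eve): min(6, 9) = 6
q (Lin): max(-4, 2, 1) = 2
r (Lin): max(2, 3, 4, -7) = 4
s (Lin): max(-5, -9) = -5
d (Eve): min(2, 4, -5) = -5
t (Lin): max(-2, -9) = -2
u (Lin): max(-2, 9) = 9
e (Eve): min(-2, 9) = -2
Beta (Lin): max(6, -5, -2) = 6
start (Eve): min(-1, 6) = -1

-1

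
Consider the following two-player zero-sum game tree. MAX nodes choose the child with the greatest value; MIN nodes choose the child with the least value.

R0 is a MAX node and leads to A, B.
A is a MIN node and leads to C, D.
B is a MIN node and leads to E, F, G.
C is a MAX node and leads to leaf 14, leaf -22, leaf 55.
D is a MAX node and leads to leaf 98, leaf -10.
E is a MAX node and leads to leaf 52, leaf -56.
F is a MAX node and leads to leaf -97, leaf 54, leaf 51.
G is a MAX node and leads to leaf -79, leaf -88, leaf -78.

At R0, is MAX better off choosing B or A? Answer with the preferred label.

A

E (MAX): max(52, -56) = 52
F (MAX): max(-97, 54, 51) = 54
G (MAX): max(-79, -88, -78) = -78
B (MIN): min(52, 54, -78) = -78
C (MAX): max(14, -22, 55) = 55
D (MAX): max(98, -10) = 98
A (MIN): min(55, 98) = 55
MAX prefers the higher value; B=-78, A=55. A is better since 55 > -78.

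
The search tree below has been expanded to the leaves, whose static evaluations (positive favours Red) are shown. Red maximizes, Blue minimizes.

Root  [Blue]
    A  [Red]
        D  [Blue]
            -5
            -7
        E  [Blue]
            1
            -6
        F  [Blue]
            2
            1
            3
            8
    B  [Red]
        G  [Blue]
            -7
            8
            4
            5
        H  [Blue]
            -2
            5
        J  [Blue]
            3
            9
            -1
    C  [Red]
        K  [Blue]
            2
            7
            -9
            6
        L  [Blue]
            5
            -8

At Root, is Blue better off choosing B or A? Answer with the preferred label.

G (Blue): min(-7, 8, 4, 5) = -7
H (Blue): min(-2, 5) = -2
J (Blue): min(3, 9, -1) = -1
B (Red): max(-7, -2, -1) = -1
D (Blue): min(-5, -7) = -7
E (Blue): min(1, -6) = -6
F (Blue): min(2, 1, 3, 8) = 1
A (Red): max(-7, -6, 1) = 1
Blue prefers the lower value; B=-1, A=1. B is better since -1 < 1.

B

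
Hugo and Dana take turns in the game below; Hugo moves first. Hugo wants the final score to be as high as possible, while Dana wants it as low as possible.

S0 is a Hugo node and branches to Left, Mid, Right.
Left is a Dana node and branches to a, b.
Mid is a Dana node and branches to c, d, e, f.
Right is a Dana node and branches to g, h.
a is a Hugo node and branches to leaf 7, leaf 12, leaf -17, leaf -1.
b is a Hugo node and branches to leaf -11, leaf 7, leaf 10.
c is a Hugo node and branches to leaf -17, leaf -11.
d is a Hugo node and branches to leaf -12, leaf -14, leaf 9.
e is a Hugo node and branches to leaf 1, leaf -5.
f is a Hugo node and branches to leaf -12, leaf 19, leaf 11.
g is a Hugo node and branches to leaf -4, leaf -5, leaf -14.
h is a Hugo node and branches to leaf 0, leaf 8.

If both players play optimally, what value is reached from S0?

10

a (Hugo): max(7, 12, -17, -1) = 12
b (Hugo): max(-11, 7, 10) = 10
Left (Dana): min(12, 10) = 10
c (Hugo): max(-17, -11) = -11
d (Hugo): max(-12, -14, 9) = 9
e (Hugo): max(1, -5) = 1
f (Hugo): max(-12, 19, 11) = 19
Mid (Dana): min(-11, 9, 1, 19) = -11
g (Hugo): max(-4, -5, -14) = -4
h (Hugo): max(0, 8) = 8
Right (Dana): min(-4, 8) = -4
S0 (Hugo): max(10, -11, -4) = 10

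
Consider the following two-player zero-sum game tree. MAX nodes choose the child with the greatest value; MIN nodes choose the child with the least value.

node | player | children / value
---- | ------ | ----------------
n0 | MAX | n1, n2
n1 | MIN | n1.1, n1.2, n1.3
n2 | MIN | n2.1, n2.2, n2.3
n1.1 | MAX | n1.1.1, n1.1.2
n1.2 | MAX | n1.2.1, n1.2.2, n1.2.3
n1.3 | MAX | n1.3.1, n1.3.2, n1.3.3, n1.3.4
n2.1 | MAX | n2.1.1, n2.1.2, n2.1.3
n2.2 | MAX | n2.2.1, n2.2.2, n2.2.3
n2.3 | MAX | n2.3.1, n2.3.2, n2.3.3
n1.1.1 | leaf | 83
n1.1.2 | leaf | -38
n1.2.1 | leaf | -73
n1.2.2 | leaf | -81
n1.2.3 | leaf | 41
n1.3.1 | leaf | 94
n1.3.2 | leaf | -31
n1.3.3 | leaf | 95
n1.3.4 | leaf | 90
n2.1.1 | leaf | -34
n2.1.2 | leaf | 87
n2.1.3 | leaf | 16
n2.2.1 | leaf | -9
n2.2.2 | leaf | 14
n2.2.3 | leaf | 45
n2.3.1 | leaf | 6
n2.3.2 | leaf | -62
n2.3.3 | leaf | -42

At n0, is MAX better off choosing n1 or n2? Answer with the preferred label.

n1.1 (MAX): max(83, -38) = 83
n1.2 (MAX): max(-73, -81, 41) = 41
n1.3 (MAX): max(94, -31, 95, 90) = 95
n1 (MIN): min(83, 41, 95) = 41
n2.1 (MAX): max(-34, 87, 16) = 87
n2.2 (MAX): max(-9, 14, 45) = 45
n2.3 (MAX): max(6, -62, -42) = 6
n2 (MIN): min(87, 45, 6) = 6
MAX prefers the higher value; n1=41, n2=6. n1 is better since 41 > 6.

n1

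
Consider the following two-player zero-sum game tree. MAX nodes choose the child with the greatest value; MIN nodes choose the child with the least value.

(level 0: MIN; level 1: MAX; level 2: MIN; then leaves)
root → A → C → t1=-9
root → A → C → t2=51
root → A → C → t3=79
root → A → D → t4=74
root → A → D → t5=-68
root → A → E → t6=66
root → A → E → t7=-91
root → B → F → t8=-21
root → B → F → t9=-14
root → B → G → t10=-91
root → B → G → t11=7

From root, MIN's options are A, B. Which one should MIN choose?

C (MIN): min(-9, 51, 79) = -9
D (MIN): min(74, -68) = -68
E (MIN): min(66, -91) = -91
A (MAX): max(-9, -68, -91) = -9
F (MIN): min(-21, -14) = -21
G (MIN): min(-91, 7) = -91
B (MAX): max(-21, -91) = -21
root (MIN): min(-9, -21) = -21
MIN at root wants the lowest of {A=-9, B=-21}, so chooses B.

B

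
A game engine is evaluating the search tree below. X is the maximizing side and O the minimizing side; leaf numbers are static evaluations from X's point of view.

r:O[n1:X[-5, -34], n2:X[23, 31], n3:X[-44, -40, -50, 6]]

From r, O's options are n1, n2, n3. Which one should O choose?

n1

n1 (X): max(-5, -34) = -5
n2 (X): max(23, 31) = 31
n3 (X): max(-44, -40, -50, 6) = 6
r (O): min(-5, 31, 6) = -5
O at r wants the lowest of {n1=-5, n2=31, n3=6}, so chooses n1.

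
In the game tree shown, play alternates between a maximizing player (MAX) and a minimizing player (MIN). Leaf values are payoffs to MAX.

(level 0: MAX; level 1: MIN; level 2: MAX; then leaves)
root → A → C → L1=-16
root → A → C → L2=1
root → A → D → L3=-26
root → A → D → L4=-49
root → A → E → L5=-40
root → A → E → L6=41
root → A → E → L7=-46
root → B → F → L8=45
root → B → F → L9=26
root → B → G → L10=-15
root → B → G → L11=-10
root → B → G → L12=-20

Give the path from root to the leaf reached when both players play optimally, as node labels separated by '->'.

C (MAX): max(-16, 1) = 1
D (MAX): max(-26, -49) = -26
E (MAX): max(-40, 41, -46) = 41
A (MIN): min(1, -26, 41) = -26
F (MAX): max(45, 26) = 45
G (MAX): max(-15, -10, -20) = -10
B (MIN): min(45, -10) = -10
root (MAX): max(-26, -10) = -10
At root, MAX picks B (highest: -10).
At B, MIN picks G (lowest: -10).
At G, MAX picks L11 (highest: -10).
Terminal value -10.

root -> B -> G -> L11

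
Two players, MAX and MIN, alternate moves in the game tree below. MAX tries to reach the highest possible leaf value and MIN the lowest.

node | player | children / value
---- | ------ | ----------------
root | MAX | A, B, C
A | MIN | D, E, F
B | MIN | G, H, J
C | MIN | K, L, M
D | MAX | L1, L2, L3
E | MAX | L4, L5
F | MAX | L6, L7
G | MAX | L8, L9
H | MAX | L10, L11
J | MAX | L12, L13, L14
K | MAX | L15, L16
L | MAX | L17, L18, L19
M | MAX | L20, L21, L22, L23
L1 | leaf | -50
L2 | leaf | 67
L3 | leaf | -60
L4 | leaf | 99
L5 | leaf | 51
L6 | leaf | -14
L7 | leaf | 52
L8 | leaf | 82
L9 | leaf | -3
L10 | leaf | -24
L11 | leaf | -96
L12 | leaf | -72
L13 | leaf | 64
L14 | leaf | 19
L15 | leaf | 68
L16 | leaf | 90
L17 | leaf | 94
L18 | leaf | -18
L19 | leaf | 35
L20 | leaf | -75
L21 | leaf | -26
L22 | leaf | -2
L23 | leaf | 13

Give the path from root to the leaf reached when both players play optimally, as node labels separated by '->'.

root -> A -> F -> L7

D (MAX): max(-50, 67, -60) = 67
E (MAX): max(99, 51) = 99
F (MAX): max(-14, 52) = 52
A (MIN): min(67, 99, 52) = 52
G (MAX): max(82, -3) = 82
H (MAX): max(-24, -96) = -24
J (MAX): max(-72, 64, 19) = 64
B (MIN): min(82, -24, 64) = -24
K (MAX): max(68, 90) = 90
L (MAX): max(94, -18, 35) = 94
M (MAX): max(-75, -26, -2, 13) = 13
C (MIN): min(90, 94, 13) = 13
root (MAX): max(52, -24, 13) = 52
At root, MAX picks A (highest: 52).
At A, MIN picks F (lowest: 52).
At F, MAX picks L7 (highest: 52).
Terminal value 52.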